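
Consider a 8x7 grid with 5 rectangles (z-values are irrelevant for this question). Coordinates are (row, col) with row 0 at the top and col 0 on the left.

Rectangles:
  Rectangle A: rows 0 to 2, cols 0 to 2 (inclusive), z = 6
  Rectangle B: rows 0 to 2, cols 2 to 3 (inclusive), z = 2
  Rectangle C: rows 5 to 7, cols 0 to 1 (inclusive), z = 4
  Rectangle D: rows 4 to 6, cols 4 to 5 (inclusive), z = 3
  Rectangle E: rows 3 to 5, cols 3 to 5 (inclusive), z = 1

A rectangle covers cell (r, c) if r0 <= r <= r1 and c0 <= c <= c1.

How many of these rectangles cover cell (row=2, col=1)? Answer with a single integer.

Answer: 1

Derivation:
Check cell (2,1):
  A: rows 0-2 cols 0-2 -> covers
  B: rows 0-2 cols 2-3 -> outside (col miss)
  C: rows 5-7 cols 0-1 -> outside (row miss)
  D: rows 4-6 cols 4-5 -> outside (row miss)
  E: rows 3-5 cols 3-5 -> outside (row miss)
Count covering = 1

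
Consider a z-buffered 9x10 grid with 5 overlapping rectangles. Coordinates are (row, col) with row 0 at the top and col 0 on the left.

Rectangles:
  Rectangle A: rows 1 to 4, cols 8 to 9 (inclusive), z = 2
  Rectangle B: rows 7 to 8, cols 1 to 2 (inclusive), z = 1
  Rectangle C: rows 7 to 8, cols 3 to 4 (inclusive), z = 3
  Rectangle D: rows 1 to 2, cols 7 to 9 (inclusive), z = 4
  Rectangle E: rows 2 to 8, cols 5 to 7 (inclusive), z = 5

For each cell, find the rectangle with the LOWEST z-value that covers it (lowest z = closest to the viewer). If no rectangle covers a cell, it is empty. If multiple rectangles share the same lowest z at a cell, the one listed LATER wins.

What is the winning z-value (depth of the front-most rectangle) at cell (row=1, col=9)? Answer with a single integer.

Check cell (1,9):
  A: rows 1-4 cols 8-9 z=2 -> covers; best now A (z=2)
  B: rows 7-8 cols 1-2 -> outside (row miss)
  C: rows 7-8 cols 3-4 -> outside (row miss)
  D: rows 1-2 cols 7-9 z=4 -> covers; best now A (z=2)
  E: rows 2-8 cols 5-7 -> outside (row miss)
Winner: A at z=2

Answer: 2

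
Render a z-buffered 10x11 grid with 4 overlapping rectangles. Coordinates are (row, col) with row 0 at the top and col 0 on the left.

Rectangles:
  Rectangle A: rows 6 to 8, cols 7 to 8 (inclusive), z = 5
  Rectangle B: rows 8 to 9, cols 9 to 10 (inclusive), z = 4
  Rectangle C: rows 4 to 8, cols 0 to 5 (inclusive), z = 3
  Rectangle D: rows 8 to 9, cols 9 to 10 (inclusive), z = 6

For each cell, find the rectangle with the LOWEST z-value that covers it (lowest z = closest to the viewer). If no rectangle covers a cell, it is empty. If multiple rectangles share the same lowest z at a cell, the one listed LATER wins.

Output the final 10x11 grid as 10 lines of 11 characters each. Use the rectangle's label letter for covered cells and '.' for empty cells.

...........
...........
...........
...........
CCCCCC.....
CCCCCC.....
CCCCCC.AA..
CCCCCC.AA..
CCCCCC.AABB
.........BB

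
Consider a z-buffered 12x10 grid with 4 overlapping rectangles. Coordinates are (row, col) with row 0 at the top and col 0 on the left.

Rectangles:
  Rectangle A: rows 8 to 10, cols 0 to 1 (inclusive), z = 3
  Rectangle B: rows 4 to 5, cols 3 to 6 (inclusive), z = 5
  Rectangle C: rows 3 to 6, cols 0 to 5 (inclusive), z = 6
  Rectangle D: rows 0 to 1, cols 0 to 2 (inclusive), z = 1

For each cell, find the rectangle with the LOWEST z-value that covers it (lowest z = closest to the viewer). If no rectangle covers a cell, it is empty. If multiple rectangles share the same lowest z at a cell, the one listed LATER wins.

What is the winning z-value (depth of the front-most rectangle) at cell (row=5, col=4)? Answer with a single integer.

Check cell (5,4):
  A: rows 8-10 cols 0-1 -> outside (row miss)
  B: rows 4-5 cols 3-6 z=5 -> covers; best now B (z=5)
  C: rows 3-6 cols 0-5 z=6 -> covers; best now B (z=5)
  D: rows 0-1 cols 0-2 -> outside (row miss)
Winner: B at z=5

Answer: 5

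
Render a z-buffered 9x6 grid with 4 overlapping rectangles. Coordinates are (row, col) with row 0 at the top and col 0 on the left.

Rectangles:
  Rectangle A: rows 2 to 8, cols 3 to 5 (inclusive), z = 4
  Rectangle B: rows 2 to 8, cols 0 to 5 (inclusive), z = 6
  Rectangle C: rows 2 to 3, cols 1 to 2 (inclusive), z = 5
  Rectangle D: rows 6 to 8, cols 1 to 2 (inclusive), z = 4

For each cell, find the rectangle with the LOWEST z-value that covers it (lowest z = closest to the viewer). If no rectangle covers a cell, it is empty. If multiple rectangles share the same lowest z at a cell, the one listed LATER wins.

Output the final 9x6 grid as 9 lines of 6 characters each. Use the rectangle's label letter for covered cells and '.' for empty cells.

......
......
BCCAAA
BCCAAA
BBBAAA
BBBAAA
BDDAAA
BDDAAA
BDDAAA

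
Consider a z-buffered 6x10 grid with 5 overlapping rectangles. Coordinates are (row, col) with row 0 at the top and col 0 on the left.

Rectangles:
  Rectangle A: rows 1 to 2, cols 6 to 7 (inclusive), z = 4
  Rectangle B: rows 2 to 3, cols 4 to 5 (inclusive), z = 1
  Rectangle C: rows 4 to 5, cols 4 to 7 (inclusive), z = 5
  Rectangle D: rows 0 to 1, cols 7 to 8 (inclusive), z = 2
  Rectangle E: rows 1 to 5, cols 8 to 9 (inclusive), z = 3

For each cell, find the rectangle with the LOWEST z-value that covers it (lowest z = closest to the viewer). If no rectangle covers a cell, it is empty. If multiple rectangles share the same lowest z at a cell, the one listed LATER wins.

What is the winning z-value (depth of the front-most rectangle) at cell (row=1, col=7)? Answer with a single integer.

Check cell (1,7):
  A: rows 1-2 cols 6-7 z=4 -> covers; best now A (z=4)
  B: rows 2-3 cols 4-5 -> outside (row miss)
  C: rows 4-5 cols 4-7 -> outside (row miss)
  D: rows 0-1 cols 7-8 z=2 -> covers; best now D (z=2)
  E: rows 1-5 cols 8-9 -> outside (col miss)
Winner: D at z=2

Answer: 2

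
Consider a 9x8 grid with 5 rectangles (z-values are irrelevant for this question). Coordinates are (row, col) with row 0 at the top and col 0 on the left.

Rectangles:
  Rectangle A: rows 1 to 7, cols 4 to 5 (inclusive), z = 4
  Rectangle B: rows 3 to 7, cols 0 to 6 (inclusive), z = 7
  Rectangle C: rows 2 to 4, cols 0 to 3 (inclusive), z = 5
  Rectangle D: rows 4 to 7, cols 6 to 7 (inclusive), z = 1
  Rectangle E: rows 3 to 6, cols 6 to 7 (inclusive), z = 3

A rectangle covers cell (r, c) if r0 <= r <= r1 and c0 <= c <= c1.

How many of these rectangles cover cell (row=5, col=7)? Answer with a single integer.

Answer: 2

Derivation:
Check cell (5,7):
  A: rows 1-7 cols 4-5 -> outside (col miss)
  B: rows 3-7 cols 0-6 -> outside (col miss)
  C: rows 2-4 cols 0-3 -> outside (row miss)
  D: rows 4-7 cols 6-7 -> covers
  E: rows 3-6 cols 6-7 -> covers
Count covering = 2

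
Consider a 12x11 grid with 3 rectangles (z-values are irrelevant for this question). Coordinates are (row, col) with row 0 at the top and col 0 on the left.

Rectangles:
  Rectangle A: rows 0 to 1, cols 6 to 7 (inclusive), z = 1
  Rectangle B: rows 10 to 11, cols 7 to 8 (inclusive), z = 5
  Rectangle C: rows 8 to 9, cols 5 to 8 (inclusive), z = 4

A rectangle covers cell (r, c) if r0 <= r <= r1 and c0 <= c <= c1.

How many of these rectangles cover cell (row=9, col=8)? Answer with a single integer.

Answer: 1

Derivation:
Check cell (9,8):
  A: rows 0-1 cols 6-7 -> outside (row miss)
  B: rows 10-11 cols 7-8 -> outside (row miss)
  C: rows 8-9 cols 5-8 -> covers
Count covering = 1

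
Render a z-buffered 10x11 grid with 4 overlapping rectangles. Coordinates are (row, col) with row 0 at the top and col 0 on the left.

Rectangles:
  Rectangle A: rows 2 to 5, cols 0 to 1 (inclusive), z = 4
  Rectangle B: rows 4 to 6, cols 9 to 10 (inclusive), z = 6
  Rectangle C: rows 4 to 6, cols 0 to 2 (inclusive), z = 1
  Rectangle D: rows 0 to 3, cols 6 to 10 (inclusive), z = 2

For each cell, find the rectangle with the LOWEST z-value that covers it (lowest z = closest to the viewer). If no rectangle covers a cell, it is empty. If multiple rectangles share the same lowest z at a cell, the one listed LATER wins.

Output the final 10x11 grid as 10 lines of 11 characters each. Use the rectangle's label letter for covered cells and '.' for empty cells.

......DDDDD
......DDDDD
AA....DDDDD
AA....DDDDD
CCC......BB
CCC......BB
CCC......BB
...........
...........
...........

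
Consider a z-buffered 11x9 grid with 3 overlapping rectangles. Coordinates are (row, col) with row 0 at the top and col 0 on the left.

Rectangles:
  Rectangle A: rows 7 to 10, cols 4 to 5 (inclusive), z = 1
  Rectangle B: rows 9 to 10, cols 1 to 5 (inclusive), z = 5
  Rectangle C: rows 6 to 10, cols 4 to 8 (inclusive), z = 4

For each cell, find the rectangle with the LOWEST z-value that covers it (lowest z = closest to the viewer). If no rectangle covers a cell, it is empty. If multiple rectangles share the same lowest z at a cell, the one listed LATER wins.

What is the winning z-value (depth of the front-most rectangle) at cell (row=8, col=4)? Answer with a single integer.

Check cell (8,4):
  A: rows 7-10 cols 4-5 z=1 -> covers; best now A (z=1)
  B: rows 9-10 cols 1-5 -> outside (row miss)
  C: rows 6-10 cols 4-8 z=4 -> covers; best now A (z=1)
Winner: A at z=1

Answer: 1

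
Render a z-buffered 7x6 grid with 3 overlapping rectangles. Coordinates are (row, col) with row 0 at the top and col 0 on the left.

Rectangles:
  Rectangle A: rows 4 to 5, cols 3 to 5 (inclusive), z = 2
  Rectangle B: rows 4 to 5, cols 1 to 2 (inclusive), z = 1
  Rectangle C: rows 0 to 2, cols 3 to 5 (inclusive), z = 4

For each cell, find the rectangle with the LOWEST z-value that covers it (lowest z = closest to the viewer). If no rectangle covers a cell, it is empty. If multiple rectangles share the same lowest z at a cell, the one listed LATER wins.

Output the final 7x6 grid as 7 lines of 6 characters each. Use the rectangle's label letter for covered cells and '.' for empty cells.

...CCC
...CCC
...CCC
......
.BBAAA
.BBAAA
......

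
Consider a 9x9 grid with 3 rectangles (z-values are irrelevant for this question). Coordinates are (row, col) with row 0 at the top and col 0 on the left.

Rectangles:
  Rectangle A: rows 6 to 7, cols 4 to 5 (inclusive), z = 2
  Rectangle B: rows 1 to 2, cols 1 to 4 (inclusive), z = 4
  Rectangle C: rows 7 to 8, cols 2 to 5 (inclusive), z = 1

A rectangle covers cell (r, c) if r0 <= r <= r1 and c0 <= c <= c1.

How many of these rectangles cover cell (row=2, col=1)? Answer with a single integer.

Answer: 1

Derivation:
Check cell (2,1):
  A: rows 6-7 cols 4-5 -> outside (row miss)
  B: rows 1-2 cols 1-4 -> covers
  C: rows 7-8 cols 2-5 -> outside (row miss)
Count covering = 1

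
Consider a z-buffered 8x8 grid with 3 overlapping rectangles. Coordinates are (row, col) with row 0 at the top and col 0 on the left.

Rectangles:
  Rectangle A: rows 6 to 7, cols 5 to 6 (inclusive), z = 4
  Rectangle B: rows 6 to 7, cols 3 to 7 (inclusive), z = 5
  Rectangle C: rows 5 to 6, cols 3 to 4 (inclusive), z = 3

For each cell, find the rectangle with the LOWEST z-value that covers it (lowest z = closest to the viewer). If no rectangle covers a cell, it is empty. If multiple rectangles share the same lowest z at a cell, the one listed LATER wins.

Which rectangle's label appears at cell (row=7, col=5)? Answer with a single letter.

Check cell (7,5):
  A: rows 6-7 cols 5-6 z=4 -> covers; best now A (z=4)
  B: rows 6-7 cols 3-7 z=5 -> covers; best now A (z=4)
  C: rows 5-6 cols 3-4 -> outside (row miss)
Winner: A at z=4

Answer: A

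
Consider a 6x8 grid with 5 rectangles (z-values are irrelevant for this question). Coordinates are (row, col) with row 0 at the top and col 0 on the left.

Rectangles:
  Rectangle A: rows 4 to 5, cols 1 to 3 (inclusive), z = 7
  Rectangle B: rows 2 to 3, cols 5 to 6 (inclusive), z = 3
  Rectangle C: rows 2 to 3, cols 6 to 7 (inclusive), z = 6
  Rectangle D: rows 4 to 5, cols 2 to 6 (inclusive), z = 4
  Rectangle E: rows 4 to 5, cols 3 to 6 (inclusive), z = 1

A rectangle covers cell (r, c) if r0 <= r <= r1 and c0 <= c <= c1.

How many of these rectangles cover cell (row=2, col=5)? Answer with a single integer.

Check cell (2,5):
  A: rows 4-5 cols 1-3 -> outside (row miss)
  B: rows 2-3 cols 5-6 -> covers
  C: rows 2-3 cols 6-7 -> outside (col miss)
  D: rows 4-5 cols 2-6 -> outside (row miss)
  E: rows 4-5 cols 3-6 -> outside (row miss)
Count covering = 1

Answer: 1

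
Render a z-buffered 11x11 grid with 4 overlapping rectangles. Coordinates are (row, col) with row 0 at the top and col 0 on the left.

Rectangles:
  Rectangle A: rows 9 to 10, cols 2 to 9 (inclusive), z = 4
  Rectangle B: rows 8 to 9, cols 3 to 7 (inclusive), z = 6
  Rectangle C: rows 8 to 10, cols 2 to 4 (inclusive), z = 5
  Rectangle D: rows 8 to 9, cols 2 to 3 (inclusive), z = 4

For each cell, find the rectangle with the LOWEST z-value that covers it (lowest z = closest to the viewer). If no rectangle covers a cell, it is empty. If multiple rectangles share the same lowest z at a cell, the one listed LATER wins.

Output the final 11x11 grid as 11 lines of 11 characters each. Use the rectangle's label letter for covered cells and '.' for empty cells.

...........
...........
...........
...........
...........
...........
...........
...........
..DDCBBB...
..DDAAAAAA.
..AAAAAAAA.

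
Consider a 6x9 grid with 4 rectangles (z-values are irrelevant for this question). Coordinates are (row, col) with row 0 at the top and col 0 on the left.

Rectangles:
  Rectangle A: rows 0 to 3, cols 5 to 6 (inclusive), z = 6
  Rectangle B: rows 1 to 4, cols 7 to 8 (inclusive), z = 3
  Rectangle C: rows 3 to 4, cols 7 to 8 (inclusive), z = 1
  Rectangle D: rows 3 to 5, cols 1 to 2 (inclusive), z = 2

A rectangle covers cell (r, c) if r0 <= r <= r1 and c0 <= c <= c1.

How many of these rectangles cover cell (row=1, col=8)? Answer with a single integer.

Answer: 1

Derivation:
Check cell (1,8):
  A: rows 0-3 cols 5-6 -> outside (col miss)
  B: rows 1-4 cols 7-8 -> covers
  C: rows 3-4 cols 7-8 -> outside (row miss)
  D: rows 3-5 cols 1-2 -> outside (row miss)
Count covering = 1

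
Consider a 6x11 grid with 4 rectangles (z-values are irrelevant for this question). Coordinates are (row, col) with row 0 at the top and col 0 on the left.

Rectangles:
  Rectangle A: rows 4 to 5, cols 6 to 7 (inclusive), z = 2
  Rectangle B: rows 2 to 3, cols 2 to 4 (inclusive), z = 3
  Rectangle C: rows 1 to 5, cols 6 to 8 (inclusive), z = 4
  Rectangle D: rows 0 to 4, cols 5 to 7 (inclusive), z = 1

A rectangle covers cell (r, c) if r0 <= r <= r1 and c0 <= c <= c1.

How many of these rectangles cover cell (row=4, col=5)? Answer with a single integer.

Answer: 1

Derivation:
Check cell (4,5):
  A: rows 4-5 cols 6-7 -> outside (col miss)
  B: rows 2-3 cols 2-4 -> outside (row miss)
  C: rows 1-5 cols 6-8 -> outside (col miss)
  D: rows 0-4 cols 5-7 -> covers
Count covering = 1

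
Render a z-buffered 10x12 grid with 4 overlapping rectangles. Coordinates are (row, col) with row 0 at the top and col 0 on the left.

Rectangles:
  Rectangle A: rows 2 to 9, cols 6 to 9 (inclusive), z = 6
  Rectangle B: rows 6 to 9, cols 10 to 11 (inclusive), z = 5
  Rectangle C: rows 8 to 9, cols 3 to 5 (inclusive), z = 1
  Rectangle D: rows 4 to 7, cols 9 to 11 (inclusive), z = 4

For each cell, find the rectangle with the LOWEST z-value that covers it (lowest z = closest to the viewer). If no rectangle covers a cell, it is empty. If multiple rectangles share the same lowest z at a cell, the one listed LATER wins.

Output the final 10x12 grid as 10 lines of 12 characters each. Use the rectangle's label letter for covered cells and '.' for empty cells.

............
............
......AAAA..
......AAAA..
......AAADDD
......AAADDD
......AAADDD
......AAADDD
...CCCAAAABB
...CCCAAAABB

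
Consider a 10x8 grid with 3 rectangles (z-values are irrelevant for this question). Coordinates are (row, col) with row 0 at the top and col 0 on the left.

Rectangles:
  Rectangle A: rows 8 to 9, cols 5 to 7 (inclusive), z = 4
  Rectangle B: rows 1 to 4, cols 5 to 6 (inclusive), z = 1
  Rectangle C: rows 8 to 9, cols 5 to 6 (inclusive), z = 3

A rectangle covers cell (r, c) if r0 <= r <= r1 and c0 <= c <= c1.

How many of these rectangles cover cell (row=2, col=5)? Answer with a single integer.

Check cell (2,5):
  A: rows 8-9 cols 5-7 -> outside (row miss)
  B: rows 1-4 cols 5-6 -> covers
  C: rows 8-9 cols 5-6 -> outside (row miss)
Count covering = 1

Answer: 1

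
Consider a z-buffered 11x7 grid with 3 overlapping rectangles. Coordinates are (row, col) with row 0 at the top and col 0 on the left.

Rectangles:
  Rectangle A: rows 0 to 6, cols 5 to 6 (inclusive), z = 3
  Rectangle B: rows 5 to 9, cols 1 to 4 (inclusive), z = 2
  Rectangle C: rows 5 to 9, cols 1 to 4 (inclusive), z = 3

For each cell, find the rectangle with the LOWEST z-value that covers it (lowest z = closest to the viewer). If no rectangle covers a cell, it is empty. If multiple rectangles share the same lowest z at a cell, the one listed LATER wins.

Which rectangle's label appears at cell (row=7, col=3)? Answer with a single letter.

Answer: B

Derivation:
Check cell (7,3):
  A: rows 0-6 cols 5-6 -> outside (row miss)
  B: rows 5-9 cols 1-4 z=2 -> covers; best now B (z=2)
  C: rows 5-9 cols 1-4 z=3 -> covers; best now B (z=2)
Winner: B at z=2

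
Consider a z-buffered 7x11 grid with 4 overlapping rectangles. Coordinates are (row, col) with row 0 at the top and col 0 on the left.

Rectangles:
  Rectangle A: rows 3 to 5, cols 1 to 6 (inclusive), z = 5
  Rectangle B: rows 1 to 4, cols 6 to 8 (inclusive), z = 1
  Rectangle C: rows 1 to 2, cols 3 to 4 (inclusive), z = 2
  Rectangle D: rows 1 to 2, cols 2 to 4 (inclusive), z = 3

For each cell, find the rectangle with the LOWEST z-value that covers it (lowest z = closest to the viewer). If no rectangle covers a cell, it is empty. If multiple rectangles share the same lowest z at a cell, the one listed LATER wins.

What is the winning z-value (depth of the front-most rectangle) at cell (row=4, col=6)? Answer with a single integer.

Answer: 1

Derivation:
Check cell (4,6):
  A: rows 3-5 cols 1-6 z=5 -> covers; best now A (z=5)
  B: rows 1-4 cols 6-8 z=1 -> covers; best now B (z=1)
  C: rows 1-2 cols 3-4 -> outside (row miss)
  D: rows 1-2 cols 2-4 -> outside (row miss)
Winner: B at z=1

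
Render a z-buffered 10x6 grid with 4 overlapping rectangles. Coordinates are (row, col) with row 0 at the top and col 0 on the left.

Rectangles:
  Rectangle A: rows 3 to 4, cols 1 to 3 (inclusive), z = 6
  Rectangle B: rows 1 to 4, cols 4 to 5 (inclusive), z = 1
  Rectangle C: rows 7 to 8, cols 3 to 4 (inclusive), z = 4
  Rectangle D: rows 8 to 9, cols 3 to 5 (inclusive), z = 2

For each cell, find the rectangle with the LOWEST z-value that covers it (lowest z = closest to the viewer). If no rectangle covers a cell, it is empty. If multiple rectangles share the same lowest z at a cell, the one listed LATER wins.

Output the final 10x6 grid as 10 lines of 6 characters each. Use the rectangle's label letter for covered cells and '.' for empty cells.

......
....BB
....BB
.AAABB
.AAABB
......
......
...CC.
...DDD
...DDD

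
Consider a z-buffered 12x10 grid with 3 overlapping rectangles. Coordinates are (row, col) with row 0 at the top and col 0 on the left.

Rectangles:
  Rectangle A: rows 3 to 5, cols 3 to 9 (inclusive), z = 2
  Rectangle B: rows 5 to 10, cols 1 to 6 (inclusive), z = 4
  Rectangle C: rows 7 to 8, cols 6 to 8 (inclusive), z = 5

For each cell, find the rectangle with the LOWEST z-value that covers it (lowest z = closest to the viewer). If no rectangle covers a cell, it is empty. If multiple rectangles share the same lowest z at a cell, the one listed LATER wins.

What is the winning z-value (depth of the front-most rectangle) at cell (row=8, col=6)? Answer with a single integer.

Answer: 4

Derivation:
Check cell (8,6):
  A: rows 3-5 cols 3-9 -> outside (row miss)
  B: rows 5-10 cols 1-6 z=4 -> covers; best now B (z=4)
  C: rows 7-8 cols 6-8 z=5 -> covers; best now B (z=4)
Winner: B at z=4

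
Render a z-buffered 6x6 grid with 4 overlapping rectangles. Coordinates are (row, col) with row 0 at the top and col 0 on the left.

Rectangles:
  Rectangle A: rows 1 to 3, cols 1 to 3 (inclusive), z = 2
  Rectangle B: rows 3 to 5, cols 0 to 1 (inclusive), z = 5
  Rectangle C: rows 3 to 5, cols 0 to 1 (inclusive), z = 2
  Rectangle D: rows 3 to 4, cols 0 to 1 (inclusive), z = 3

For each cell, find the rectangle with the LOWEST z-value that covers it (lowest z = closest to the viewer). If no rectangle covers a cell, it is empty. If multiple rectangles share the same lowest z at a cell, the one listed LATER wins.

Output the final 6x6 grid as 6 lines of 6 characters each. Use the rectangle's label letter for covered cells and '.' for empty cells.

......
.AAA..
.AAA..
CCAA..
CC....
CC....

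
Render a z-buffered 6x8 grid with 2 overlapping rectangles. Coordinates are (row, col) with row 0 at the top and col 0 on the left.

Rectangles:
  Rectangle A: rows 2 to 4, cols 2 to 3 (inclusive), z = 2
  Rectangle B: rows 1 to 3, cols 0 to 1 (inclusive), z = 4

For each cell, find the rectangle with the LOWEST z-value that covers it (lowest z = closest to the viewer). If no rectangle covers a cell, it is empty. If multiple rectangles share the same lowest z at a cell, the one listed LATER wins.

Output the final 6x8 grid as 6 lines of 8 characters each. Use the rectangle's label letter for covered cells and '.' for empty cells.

........
BB......
BBAA....
BBAA....
..AA....
........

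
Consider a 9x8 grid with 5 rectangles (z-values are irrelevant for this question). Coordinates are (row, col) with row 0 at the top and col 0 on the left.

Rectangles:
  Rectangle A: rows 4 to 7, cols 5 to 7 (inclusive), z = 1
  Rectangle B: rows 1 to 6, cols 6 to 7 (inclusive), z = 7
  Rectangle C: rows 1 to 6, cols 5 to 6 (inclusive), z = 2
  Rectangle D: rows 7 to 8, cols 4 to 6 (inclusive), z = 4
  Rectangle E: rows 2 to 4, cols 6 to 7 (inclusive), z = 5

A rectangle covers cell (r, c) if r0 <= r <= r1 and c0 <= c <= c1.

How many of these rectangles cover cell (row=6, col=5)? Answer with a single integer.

Check cell (6,5):
  A: rows 4-7 cols 5-7 -> covers
  B: rows 1-6 cols 6-7 -> outside (col miss)
  C: rows 1-6 cols 5-6 -> covers
  D: rows 7-8 cols 4-6 -> outside (row miss)
  E: rows 2-4 cols 6-7 -> outside (row miss)
Count covering = 2

Answer: 2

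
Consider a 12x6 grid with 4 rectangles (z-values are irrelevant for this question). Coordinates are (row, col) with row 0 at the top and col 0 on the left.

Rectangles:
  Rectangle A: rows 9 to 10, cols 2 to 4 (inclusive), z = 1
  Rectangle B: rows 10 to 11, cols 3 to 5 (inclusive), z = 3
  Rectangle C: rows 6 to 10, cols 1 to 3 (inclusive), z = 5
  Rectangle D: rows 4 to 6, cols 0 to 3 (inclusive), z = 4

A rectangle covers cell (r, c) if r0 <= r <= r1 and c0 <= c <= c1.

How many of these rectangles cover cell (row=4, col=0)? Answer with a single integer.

Check cell (4,0):
  A: rows 9-10 cols 2-4 -> outside (row miss)
  B: rows 10-11 cols 3-5 -> outside (row miss)
  C: rows 6-10 cols 1-3 -> outside (row miss)
  D: rows 4-6 cols 0-3 -> covers
Count covering = 1

Answer: 1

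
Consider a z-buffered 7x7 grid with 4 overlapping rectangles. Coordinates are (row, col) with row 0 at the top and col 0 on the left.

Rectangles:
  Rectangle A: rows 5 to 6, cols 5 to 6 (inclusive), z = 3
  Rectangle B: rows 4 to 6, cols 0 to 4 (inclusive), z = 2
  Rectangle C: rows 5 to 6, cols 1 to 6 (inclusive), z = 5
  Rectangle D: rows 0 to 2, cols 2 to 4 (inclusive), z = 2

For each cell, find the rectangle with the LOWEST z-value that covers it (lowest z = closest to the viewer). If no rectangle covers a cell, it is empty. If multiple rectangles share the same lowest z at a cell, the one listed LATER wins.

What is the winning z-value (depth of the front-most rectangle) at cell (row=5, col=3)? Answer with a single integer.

Check cell (5,3):
  A: rows 5-6 cols 5-6 -> outside (col miss)
  B: rows 4-6 cols 0-4 z=2 -> covers; best now B (z=2)
  C: rows 5-6 cols 1-6 z=5 -> covers; best now B (z=2)
  D: rows 0-2 cols 2-4 -> outside (row miss)
Winner: B at z=2

Answer: 2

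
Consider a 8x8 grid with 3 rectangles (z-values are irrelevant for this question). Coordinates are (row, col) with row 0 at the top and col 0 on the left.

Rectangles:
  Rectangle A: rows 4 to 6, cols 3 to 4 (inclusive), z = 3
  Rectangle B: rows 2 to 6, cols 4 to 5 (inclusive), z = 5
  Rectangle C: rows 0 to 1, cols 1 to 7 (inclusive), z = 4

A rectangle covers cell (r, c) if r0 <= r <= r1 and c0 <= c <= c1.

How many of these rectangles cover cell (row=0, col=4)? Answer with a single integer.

Check cell (0,4):
  A: rows 4-6 cols 3-4 -> outside (row miss)
  B: rows 2-6 cols 4-5 -> outside (row miss)
  C: rows 0-1 cols 1-7 -> covers
Count covering = 1

Answer: 1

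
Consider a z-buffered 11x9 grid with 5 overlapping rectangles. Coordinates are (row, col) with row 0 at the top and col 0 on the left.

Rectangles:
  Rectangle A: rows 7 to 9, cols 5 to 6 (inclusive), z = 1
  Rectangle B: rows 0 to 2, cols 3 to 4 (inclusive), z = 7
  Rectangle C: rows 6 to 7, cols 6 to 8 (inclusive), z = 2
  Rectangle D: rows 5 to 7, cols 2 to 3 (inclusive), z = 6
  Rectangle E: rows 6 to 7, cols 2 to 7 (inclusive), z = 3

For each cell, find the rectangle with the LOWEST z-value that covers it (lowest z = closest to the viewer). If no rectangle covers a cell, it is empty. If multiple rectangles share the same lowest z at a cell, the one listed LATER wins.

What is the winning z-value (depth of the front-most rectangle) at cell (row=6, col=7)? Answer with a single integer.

Check cell (6,7):
  A: rows 7-9 cols 5-6 -> outside (row miss)
  B: rows 0-2 cols 3-4 -> outside (row miss)
  C: rows 6-7 cols 6-8 z=2 -> covers; best now C (z=2)
  D: rows 5-7 cols 2-3 -> outside (col miss)
  E: rows 6-7 cols 2-7 z=3 -> covers; best now C (z=2)
Winner: C at z=2

Answer: 2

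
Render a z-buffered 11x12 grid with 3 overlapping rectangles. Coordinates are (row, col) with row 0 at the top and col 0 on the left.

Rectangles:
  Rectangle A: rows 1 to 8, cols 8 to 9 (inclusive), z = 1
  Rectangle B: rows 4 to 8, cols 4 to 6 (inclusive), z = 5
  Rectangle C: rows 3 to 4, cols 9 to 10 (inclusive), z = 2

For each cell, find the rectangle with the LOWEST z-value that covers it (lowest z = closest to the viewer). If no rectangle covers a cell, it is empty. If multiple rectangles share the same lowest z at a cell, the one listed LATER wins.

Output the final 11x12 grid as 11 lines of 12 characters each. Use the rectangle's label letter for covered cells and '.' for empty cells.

............
........AA..
........AA..
........AAC.
....BBB.AAC.
....BBB.AA..
....BBB.AA..
....BBB.AA..
....BBB.AA..
............
............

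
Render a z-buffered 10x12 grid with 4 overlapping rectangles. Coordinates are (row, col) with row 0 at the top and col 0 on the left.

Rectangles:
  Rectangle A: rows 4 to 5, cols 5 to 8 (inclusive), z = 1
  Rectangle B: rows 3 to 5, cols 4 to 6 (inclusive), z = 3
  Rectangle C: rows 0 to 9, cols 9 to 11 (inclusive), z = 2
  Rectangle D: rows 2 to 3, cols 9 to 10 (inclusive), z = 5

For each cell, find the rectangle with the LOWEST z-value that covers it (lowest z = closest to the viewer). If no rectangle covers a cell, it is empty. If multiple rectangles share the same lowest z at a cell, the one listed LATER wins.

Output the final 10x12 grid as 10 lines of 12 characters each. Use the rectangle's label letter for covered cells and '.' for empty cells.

.........CCC
.........CCC
.........CCC
....BBB..CCC
....BAAAACCC
....BAAAACCC
.........CCC
.........CCC
.........CCC
.........CCC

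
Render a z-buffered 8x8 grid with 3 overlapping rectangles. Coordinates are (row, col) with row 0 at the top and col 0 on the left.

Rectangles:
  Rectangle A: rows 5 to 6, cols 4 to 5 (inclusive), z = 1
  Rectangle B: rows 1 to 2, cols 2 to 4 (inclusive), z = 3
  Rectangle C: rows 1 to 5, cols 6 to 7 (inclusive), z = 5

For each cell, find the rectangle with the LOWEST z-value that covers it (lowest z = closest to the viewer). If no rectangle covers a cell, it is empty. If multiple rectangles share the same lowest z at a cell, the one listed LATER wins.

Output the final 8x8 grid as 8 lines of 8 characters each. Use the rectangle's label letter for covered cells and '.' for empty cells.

........
..BBB.CC
..BBB.CC
......CC
......CC
....AACC
....AA..
........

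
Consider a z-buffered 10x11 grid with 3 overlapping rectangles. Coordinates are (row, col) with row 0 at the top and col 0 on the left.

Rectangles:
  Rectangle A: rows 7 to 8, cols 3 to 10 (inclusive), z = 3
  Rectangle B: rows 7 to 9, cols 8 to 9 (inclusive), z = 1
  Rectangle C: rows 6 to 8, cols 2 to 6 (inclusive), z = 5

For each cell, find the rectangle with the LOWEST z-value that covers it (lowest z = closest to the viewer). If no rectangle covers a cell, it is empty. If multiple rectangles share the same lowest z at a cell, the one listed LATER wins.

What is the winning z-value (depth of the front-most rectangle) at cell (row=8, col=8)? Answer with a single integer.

Check cell (8,8):
  A: rows 7-8 cols 3-10 z=3 -> covers; best now A (z=3)
  B: rows 7-9 cols 8-9 z=1 -> covers; best now B (z=1)
  C: rows 6-8 cols 2-6 -> outside (col miss)
Winner: B at z=1

Answer: 1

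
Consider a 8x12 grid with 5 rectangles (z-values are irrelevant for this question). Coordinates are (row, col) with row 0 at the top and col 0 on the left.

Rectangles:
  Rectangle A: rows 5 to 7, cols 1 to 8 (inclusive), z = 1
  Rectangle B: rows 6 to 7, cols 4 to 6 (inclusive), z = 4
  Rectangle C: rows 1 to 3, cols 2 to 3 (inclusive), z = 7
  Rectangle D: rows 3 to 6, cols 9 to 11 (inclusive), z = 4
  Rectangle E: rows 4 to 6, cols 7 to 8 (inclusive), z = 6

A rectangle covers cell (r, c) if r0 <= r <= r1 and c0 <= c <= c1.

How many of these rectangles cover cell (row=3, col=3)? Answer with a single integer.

Answer: 1

Derivation:
Check cell (3,3):
  A: rows 5-7 cols 1-8 -> outside (row miss)
  B: rows 6-7 cols 4-6 -> outside (row miss)
  C: rows 1-3 cols 2-3 -> covers
  D: rows 3-6 cols 9-11 -> outside (col miss)
  E: rows 4-6 cols 7-8 -> outside (row miss)
Count covering = 1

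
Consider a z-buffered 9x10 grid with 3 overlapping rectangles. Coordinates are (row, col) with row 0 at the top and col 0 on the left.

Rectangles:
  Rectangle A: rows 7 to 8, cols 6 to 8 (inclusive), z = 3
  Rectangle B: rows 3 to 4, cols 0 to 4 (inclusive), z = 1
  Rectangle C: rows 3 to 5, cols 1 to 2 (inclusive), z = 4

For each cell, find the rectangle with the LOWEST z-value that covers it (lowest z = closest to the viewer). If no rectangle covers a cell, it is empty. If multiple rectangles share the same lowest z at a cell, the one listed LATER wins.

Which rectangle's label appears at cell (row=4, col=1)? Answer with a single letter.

Answer: B

Derivation:
Check cell (4,1):
  A: rows 7-8 cols 6-8 -> outside (row miss)
  B: rows 3-4 cols 0-4 z=1 -> covers; best now B (z=1)
  C: rows 3-5 cols 1-2 z=4 -> covers; best now B (z=1)
Winner: B at z=1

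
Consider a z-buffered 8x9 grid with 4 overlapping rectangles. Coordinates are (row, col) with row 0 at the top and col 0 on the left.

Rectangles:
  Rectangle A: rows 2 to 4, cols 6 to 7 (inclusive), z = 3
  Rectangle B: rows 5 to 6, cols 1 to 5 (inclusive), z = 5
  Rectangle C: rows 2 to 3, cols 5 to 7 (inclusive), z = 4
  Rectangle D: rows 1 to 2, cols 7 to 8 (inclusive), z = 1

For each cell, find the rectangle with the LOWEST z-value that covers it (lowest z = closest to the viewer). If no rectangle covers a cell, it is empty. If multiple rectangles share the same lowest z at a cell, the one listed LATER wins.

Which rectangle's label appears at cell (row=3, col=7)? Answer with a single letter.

Check cell (3,7):
  A: rows 2-4 cols 6-7 z=3 -> covers; best now A (z=3)
  B: rows 5-6 cols 1-5 -> outside (row miss)
  C: rows 2-3 cols 5-7 z=4 -> covers; best now A (z=3)
  D: rows 1-2 cols 7-8 -> outside (row miss)
Winner: A at z=3

Answer: A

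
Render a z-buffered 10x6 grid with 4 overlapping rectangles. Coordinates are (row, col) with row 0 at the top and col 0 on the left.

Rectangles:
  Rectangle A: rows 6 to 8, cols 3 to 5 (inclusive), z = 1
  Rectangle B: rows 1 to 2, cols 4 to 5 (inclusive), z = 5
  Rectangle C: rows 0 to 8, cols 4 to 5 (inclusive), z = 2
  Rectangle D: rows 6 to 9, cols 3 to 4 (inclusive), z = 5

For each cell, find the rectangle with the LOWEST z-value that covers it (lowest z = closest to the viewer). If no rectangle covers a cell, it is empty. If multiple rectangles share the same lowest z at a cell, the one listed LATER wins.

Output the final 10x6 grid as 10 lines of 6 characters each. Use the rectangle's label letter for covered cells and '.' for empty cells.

....CC
....CC
....CC
....CC
....CC
....CC
...AAA
...AAA
...AAA
...DD.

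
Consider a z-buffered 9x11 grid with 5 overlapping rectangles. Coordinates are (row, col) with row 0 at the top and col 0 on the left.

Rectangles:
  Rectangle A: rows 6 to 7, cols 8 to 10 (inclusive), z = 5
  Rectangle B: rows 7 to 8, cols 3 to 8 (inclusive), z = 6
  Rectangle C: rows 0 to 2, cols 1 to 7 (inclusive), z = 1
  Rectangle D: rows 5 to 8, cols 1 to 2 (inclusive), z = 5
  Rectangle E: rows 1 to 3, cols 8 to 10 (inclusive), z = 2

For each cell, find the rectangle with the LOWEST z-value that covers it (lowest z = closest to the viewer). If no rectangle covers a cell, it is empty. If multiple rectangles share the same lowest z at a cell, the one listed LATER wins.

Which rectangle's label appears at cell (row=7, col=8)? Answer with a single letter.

Answer: A

Derivation:
Check cell (7,8):
  A: rows 6-7 cols 8-10 z=5 -> covers; best now A (z=5)
  B: rows 7-8 cols 3-8 z=6 -> covers; best now A (z=5)
  C: rows 0-2 cols 1-7 -> outside (row miss)
  D: rows 5-8 cols 1-2 -> outside (col miss)
  E: rows 1-3 cols 8-10 -> outside (row miss)
Winner: A at z=5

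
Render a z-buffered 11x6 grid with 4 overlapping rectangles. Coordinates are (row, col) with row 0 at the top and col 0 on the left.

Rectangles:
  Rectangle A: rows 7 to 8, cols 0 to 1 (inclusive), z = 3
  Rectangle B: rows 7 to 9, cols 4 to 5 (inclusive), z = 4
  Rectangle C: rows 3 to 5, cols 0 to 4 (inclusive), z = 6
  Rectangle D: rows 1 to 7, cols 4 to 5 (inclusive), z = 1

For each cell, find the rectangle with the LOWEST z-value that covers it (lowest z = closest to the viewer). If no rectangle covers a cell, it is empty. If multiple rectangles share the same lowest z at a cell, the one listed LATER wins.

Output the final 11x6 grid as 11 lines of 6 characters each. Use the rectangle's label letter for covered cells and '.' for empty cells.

......
....DD
....DD
CCCCDD
CCCCDD
CCCCDD
....DD
AA..DD
AA..BB
....BB
......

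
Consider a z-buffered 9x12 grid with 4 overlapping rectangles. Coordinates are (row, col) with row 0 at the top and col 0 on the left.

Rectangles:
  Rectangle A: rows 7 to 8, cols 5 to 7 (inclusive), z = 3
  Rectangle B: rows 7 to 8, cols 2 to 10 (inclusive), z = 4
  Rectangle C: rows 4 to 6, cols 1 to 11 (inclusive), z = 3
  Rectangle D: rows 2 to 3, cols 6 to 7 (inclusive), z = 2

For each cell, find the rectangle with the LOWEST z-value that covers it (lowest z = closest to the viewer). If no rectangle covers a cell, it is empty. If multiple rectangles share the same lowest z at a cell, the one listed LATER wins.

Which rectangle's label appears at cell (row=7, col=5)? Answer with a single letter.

Answer: A

Derivation:
Check cell (7,5):
  A: rows 7-8 cols 5-7 z=3 -> covers; best now A (z=3)
  B: rows 7-8 cols 2-10 z=4 -> covers; best now A (z=3)
  C: rows 4-6 cols 1-11 -> outside (row miss)
  D: rows 2-3 cols 6-7 -> outside (row miss)
Winner: A at z=3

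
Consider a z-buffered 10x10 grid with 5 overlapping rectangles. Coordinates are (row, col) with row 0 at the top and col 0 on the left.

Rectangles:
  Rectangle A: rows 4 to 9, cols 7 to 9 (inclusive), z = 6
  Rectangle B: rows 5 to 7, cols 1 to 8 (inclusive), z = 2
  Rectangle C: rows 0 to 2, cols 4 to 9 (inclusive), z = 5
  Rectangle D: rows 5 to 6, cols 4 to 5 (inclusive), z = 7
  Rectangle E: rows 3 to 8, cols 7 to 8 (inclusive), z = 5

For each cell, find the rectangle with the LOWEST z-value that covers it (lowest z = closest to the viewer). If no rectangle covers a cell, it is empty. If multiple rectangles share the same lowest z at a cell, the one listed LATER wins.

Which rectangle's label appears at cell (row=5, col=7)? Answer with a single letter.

Check cell (5,7):
  A: rows 4-9 cols 7-9 z=6 -> covers; best now A (z=6)
  B: rows 5-7 cols 1-8 z=2 -> covers; best now B (z=2)
  C: rows 0-2 cols 4-9 -> outside (row miss)
  D: rows 5-6 cols 4-5 -> outside (col miss)
  E: rows 3-8 cols 7-8 z=5 -> covers; best now B (z=2)
Winner: B at z=2

Answer: B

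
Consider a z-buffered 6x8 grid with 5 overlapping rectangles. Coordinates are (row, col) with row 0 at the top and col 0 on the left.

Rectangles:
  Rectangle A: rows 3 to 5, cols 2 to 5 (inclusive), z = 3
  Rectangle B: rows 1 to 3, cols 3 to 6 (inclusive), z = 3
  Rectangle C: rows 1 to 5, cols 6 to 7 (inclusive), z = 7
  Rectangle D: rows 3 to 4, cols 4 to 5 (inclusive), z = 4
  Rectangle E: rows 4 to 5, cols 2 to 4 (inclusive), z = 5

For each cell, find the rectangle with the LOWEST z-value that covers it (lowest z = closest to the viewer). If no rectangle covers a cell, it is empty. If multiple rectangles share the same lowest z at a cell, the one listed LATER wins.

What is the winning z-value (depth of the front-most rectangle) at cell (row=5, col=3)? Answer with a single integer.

Check cell (5,3):
  A: rows 3-5 cols 2-5 z=3 -> covers; best now A (z=3)
  B: rows 1-3 cols 3-6 -> outside (row miss)
  C: rows 1-5 cols 6-7 -> outside (col miss)
  D: rows 3-4 cols 4-5 -> outside (row miss)
  E: rows 4-5 cols 2-4 z=5 -> covers; best now A (z=3)
Winner: A at z=3

Answer: 3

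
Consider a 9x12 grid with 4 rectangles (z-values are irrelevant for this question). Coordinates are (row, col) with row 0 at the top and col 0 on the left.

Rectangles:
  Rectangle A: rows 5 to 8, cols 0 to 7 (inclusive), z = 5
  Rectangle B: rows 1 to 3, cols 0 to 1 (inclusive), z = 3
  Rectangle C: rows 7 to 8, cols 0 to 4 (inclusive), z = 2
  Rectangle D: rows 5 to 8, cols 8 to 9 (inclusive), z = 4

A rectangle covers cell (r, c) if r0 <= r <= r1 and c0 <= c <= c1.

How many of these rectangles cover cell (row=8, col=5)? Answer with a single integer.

Answer: 1

Derivation:
Check cell (8,5):
  A: rows 5-8 cols 0-7 -> covers
  B: rows 1-3 cols 0-1 -> outside (row miss)
  C: rows 7-8 cols 0-4 -> outside (col miss)
  D: rows 5-8 cols 8-9 -> outside (col miss)
Count covering = 1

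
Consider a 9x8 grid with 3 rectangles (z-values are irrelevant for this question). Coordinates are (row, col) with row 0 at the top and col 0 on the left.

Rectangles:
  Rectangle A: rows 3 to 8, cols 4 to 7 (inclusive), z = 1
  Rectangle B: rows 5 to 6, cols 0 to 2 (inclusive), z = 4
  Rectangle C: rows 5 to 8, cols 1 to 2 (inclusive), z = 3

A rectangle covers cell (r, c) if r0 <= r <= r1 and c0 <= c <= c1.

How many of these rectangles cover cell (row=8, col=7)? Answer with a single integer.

Answer: 1

Derivation:
Check cell (8,7):
  A: rows 3-8 cols 4-7 -> covers
  B: rows 5-6 cols 0-2 -> outside (row miss)
  C: rows 5-8 cols 1-2 -> outside (col miss)
Count covering = 1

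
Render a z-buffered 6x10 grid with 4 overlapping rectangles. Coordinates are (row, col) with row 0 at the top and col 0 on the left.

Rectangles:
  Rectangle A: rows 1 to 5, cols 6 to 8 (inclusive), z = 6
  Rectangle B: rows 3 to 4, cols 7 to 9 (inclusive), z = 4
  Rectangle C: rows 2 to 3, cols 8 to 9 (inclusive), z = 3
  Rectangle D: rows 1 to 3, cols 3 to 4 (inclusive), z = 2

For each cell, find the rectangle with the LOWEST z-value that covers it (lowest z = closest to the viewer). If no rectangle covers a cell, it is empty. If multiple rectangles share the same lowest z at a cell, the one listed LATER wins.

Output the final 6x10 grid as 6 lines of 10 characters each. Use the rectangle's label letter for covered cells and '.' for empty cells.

..........
...DD.AAA.
...DD.AACC
...DD.ABCC
......ABBB
......AAA.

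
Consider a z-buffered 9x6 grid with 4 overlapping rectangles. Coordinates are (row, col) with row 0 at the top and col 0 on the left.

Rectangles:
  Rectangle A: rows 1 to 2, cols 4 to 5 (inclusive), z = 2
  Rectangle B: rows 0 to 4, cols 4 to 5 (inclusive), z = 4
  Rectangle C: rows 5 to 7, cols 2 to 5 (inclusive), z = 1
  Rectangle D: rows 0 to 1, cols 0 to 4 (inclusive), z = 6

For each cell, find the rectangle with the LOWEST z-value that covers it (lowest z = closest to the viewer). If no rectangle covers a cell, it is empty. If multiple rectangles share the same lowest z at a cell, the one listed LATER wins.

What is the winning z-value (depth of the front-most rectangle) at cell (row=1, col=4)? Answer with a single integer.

Answer: 2

Derivation:
Check cell (1,4):
  A: rows 1-2 cols 4-5 z=2 -> covers; best now A (z=2)
  B: rows 0-4 cols 4-5 z=4 -> covers; best now A (z=2)
  C: rows 5-7 cols 2-5 -> outside (row miss)
  D: rows 0-1 cols 0-4 z=6 -> covers; best now A (z=2)
Winner: A at z=2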